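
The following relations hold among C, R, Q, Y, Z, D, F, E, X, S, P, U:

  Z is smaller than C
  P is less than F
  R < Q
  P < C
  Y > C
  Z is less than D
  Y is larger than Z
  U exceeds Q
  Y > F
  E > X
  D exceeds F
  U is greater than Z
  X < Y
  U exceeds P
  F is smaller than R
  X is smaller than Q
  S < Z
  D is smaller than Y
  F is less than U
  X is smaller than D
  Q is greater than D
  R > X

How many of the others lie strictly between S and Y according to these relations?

The relations place S below Y. An element lies strictly between them when it is forced above S and also forced below Y.
Above S: {Z, C, D, Q, U}. Below Y: {P, X, Z, C, F, D}.
Intersection: {Z, C, D} — 3.

3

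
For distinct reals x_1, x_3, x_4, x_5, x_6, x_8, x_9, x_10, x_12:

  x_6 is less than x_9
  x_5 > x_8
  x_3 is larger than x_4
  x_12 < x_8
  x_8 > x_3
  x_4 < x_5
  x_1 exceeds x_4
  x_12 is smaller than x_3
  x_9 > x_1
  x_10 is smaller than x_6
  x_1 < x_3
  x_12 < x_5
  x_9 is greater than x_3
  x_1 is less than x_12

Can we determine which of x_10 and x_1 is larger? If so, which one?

Following every chain through x_10: above x_10 we get x_6, x_9.
x_1 is not reached, and no chain runs the other way from x_1 to x_10.
So the given relations leave the order of x_10 and x_1 undetermined.

undetermined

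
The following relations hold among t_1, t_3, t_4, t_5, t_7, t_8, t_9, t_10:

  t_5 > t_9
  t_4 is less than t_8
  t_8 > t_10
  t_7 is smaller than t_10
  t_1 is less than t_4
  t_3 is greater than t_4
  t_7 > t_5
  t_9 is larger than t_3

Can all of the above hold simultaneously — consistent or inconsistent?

The single ordering t_1 < t_4 < t_3 < t_9 < t_5 < t_7 < t_10 < t_8 satisfies every listed relation, so no contradiction arises.

consistent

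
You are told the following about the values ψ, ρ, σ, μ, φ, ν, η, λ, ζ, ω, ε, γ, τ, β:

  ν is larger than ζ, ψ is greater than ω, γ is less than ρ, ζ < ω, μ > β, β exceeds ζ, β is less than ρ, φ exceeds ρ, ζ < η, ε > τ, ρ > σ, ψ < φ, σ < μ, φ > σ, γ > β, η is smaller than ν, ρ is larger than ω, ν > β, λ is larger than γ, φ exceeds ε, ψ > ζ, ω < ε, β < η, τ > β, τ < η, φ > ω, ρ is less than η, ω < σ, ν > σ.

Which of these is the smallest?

ω is not least since ζ < ω; β is not least since ζ < β; τ is not least since β < τ; γ is not least since β < γ; σ is not least since ω < σ; ε is not least since ω < ε; ρ is not least since σ < ρ; ψ is not least since ζ < ψ; η is not least since τ < η; μ is not least since σ < μ; ν is not least since η < ν; φ is not least since ε < φ; λ is not least since γ < λ.
Only ζ has nothing below it, so ζ is the smallest.

ζ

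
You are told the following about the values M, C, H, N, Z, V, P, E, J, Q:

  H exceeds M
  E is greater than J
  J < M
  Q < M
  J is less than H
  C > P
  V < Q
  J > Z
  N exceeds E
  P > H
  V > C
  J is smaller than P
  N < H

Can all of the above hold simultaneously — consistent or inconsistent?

We have M < H stated directly, yet also H < P < C < V < Q < M by chaining the others — so H < M. Contradiction.

inconsistent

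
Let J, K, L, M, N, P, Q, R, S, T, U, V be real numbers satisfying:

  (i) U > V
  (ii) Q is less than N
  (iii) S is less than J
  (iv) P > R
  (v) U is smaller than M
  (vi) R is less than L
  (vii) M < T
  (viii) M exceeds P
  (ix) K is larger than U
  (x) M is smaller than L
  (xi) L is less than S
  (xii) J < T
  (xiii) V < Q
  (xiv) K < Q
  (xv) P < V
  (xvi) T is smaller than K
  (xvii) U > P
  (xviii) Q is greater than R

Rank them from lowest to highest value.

The consecutive links are each given: R < P; P < V; V < U; U < M; M < L; L < S; S < J; J < T; T < K; K < Q; Q < N.

R < P < V < U < M < L < S < J < T < K < Q < N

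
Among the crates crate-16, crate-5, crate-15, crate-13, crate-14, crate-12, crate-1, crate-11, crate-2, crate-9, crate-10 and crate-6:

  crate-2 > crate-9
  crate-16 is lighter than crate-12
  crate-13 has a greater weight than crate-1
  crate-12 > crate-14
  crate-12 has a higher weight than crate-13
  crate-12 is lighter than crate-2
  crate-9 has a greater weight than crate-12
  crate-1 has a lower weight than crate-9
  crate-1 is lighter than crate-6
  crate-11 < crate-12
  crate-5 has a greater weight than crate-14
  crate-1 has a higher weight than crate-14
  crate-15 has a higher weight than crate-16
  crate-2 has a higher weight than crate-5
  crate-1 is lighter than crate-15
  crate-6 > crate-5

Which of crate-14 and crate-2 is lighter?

crate-14

crate-14 < crate-1 < crate-13 < crate-12 < crate-9 < crate-2, by transitivity through crate-1, crate-13, crate-12, crate-9.
So crate-14 < crate-2; crate-14 is the lighter of the two.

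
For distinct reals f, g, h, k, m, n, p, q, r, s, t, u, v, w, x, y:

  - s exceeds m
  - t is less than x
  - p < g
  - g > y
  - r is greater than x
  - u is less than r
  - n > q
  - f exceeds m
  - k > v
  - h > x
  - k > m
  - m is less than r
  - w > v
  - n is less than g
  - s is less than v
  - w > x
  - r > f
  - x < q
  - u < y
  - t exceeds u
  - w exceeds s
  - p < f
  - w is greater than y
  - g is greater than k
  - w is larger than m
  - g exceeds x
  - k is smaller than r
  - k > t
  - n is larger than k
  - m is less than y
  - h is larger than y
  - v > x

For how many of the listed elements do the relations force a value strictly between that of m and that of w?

The relations place m below w. An element lies strictly between them when it is forced above m and also forced below w.
Above m: {s, y, h, v, f, k, n, g, r}. Below w: {u, s, t, y, x, v}.
Intersection: {s, y, v} — 3.

3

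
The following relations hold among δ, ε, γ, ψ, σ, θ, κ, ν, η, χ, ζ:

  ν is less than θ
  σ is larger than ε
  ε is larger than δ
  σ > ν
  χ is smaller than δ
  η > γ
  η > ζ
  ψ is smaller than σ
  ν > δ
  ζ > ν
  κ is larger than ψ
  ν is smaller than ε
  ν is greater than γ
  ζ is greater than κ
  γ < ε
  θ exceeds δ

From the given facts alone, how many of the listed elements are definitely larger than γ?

The elements the relations force above γ are ν, θ, ζ, ε, η, σ — no chain reaches any other.
That is 6.

6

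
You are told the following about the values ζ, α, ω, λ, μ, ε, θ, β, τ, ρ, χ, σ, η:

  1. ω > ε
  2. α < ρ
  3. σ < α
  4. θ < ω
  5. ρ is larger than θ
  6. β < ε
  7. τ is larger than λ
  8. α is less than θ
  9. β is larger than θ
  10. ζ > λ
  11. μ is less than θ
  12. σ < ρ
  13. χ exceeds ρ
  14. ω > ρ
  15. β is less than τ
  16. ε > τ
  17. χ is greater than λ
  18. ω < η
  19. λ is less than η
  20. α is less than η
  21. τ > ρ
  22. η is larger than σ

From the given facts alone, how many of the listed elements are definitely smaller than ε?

Directly below ε: β, τ.
One step further: λ, θ, ρ (5 so far).
One step further: σ, α, μ (8 so far).
No other element is forced below ε by the given relations, so the count is 8.

8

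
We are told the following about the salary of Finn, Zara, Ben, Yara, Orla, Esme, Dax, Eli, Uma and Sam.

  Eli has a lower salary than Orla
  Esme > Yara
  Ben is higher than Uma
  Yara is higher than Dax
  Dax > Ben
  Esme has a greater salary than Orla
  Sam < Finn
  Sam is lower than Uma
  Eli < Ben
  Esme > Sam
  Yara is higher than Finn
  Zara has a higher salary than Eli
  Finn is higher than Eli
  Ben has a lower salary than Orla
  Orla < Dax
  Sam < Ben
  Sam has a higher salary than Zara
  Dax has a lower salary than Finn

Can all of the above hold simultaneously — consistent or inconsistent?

consistent

The single ordering Eli < Zara < Sam < Uma < Ben < Orla < Dax < Finn < Yara < Esme satisfies every listed relation, so no contradiction arises.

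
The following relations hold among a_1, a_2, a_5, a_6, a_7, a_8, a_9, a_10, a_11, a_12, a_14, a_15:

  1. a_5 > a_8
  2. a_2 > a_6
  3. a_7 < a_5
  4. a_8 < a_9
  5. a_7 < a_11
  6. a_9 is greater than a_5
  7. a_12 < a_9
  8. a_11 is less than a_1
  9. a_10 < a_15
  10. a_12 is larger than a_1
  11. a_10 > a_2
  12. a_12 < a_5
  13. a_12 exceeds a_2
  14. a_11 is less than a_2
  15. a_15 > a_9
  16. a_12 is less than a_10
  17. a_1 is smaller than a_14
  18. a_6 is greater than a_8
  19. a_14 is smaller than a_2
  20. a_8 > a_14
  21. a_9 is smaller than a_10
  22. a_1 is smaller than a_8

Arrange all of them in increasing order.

a_7 < a_11 < a_1 < a_14 < a_8 < a_6 < a_2 < a_12 < a_5 < a_9 < a_10 < a_15

Each adjacent pair is fixed by a given relation: a_7 < a_11; a_11 < a_1; a_1 < a_14; a_14 < a_8; a_8 < a_6; a_6 < a_2; a_2 < a_12; a_12 < a_5; a_5 < a_9; a_9 < a_10; a_10 < a_15. Chaining them end to end gives the full order.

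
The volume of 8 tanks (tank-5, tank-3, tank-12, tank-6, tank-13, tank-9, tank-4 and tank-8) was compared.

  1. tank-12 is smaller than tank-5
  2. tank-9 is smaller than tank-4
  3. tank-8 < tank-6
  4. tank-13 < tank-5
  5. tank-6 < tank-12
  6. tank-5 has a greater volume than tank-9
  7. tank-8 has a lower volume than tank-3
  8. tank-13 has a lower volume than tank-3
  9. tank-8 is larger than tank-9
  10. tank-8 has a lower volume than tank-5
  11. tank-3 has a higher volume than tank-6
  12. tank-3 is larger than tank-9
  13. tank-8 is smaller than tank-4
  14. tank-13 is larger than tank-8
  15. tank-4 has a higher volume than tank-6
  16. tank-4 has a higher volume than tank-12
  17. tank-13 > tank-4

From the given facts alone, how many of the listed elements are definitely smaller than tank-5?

From tank-5 the given relations immediately reach tank-9, tank-8, tank-12, tank-13.
From those, tank-6, tank-4 — 6 in total.
Nothing else is reachable below tank-5; 6 in all.

6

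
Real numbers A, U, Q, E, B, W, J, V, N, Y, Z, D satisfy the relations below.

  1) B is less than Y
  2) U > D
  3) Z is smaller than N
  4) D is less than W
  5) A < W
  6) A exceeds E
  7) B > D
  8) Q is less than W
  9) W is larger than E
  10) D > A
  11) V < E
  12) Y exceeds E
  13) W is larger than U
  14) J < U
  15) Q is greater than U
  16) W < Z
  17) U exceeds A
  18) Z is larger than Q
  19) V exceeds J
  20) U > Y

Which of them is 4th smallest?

A

The consecutive relations fix a unique order: J < V < E < A < D < B < Y < U < Q < W < Z < N.
The 4th smallest is A.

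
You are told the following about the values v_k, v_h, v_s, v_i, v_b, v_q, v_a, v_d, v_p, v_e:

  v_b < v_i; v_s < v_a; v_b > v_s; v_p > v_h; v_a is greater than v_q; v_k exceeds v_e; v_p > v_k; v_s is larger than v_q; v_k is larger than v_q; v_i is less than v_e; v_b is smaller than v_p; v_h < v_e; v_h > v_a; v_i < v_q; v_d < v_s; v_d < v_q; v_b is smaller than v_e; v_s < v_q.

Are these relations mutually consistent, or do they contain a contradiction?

inconsistent

We have v_q < v_s stated directly, yet also v_s < v_b < v_i < v_q by chaining the others — so v_s < v_q. Contradiction.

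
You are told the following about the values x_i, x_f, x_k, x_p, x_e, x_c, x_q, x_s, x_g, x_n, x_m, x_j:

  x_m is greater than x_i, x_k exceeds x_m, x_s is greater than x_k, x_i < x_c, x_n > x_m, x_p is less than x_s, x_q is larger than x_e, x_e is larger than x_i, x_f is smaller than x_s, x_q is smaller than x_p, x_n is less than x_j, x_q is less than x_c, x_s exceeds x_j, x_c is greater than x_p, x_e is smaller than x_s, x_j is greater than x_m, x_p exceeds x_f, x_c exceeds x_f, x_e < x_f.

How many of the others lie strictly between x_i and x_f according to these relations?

Chaining upward from x_i reaches: x_m, x_e, x_n, x_k, x_j, x_q, x_p, x_c, x_s.
Chaining downward from x_f reaches: x_e.
Strictly between x_i and x_f are those in both lists: x_e — 1 element.

1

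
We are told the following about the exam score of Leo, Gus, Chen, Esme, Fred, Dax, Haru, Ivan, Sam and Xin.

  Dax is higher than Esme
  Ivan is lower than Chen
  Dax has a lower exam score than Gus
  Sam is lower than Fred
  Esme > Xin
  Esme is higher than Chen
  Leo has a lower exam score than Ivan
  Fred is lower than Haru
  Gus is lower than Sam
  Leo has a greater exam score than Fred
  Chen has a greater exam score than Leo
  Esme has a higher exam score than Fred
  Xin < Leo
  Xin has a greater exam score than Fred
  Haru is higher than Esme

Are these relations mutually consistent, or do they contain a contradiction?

inconsistent

Chaining the given relations yields Dax < Gus < Sam < Fred < Xin < Leo < Ivan < Chen < Esme, so Dax < Esme. But one relation states Esme < Dax. These cannot both hold.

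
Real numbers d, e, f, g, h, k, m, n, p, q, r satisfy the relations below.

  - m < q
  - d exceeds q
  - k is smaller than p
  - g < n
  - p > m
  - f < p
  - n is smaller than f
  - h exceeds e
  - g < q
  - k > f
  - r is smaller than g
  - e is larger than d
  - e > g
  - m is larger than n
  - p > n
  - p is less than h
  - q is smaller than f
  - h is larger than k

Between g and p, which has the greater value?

p

The relevant relations are g < n; n < m; m < q; q < f; f < k; k < p.
Together: g < n < m < q < f < k < p.
So g < p; p is the larger of the two.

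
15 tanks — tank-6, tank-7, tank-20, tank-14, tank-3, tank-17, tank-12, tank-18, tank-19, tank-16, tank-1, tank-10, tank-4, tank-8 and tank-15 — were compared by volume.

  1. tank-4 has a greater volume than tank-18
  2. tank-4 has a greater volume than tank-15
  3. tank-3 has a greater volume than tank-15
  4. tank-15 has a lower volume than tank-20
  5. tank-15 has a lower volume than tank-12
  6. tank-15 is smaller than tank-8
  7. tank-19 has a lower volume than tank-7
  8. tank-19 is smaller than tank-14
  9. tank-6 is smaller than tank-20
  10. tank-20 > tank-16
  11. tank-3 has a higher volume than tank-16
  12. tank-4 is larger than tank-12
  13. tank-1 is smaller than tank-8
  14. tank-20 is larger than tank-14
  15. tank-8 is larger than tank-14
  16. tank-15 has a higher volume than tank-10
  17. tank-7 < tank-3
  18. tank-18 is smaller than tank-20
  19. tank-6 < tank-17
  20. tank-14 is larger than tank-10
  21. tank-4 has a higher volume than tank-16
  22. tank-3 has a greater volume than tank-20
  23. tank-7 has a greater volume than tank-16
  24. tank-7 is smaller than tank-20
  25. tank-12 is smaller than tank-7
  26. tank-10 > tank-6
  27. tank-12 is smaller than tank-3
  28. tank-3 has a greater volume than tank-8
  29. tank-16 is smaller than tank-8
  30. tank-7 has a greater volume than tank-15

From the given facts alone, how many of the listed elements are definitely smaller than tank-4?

6

From tank-4 the given relations immediately reach tank-18, tank-16, tank-15, tank-12.
From those, tank-10 — 5 in total.
From those, tank-6 — 6 in total.
No other element is forced below tank-4 by the given relations, so the count is 6.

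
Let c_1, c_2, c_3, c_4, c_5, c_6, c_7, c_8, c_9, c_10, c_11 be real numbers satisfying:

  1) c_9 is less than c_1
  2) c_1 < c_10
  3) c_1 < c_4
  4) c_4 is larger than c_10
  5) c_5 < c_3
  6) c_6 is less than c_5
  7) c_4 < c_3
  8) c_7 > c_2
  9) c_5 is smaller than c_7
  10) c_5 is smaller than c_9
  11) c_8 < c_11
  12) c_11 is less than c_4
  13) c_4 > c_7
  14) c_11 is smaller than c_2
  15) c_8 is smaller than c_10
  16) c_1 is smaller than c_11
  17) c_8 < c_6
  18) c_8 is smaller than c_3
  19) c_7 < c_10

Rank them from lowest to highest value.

Each adjacent pair is fixed by a given relation: c_8 < c_6; c_6 < c_5; c_5 < c_9; c_9 < c_1; c_1 < c_11; c_11 < c_2; c_2 < c_7; c_7 < c_10; c_10 < c_4; c_4 < c_3. Chaining them end to end gives the full order.

c_8 < c_6 < c_5 < c_9 < c_1 < c_11 < c_2 < c_7 < c_10 < c_4 < c_3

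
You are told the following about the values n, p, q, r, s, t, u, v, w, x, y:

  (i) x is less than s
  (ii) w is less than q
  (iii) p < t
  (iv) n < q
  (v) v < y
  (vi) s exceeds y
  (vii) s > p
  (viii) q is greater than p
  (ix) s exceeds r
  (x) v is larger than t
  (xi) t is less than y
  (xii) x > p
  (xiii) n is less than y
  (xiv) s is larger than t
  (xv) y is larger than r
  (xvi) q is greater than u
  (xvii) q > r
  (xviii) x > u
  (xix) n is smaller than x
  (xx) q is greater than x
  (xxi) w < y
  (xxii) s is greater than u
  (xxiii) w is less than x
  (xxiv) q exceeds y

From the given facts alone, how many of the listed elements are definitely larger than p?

6

Directly above p: t, x, q, s.
One step further: v, y (6 so far).
No other element is forced above p by the given relations, so the count is 6.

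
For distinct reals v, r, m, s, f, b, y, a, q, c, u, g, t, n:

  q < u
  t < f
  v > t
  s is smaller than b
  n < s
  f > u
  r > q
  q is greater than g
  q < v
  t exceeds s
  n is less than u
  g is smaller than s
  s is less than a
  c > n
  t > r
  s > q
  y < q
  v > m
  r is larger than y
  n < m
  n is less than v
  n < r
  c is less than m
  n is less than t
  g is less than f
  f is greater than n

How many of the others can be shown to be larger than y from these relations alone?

Directly above y: q, r.
One step further: u, s, t, v (6 so far).
One step further: f, b, a (9 so far).
Nothing else is reachable above y; 9 in all.

9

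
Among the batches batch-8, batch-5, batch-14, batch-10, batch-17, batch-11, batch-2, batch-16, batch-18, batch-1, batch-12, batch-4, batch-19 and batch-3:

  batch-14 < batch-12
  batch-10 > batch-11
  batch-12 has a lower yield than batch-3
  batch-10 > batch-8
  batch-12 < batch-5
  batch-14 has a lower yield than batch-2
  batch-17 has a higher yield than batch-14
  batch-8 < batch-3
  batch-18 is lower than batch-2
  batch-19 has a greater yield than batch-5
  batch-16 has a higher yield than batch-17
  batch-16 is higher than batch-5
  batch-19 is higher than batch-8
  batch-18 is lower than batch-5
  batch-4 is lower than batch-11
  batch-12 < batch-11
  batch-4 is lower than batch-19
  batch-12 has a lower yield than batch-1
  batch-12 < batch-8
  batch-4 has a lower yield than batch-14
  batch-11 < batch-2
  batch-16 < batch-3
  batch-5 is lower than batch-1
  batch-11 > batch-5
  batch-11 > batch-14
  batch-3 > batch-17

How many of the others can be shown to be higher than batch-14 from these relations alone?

From batch-14 the given relations immediately reach batch-12, batch-17, batch-11, batch-2.
From those, batch-5, batch-8, batch-16, batch-3, batch-1, batch-10 — 10 in total.
From those, batch-19 — 11 in total.
No other element is forced above batch-14 by the given relations, so the count is 11.

11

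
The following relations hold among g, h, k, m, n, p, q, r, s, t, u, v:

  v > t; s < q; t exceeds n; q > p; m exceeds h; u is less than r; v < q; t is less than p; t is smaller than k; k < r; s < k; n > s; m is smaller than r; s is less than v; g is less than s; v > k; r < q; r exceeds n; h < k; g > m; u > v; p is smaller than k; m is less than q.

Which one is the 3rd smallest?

g

Piecing the relations together gives one ordering: h < m < g < s < n < t < p < k < v < u < r < q.
Counting 3 from the smallest end gives g.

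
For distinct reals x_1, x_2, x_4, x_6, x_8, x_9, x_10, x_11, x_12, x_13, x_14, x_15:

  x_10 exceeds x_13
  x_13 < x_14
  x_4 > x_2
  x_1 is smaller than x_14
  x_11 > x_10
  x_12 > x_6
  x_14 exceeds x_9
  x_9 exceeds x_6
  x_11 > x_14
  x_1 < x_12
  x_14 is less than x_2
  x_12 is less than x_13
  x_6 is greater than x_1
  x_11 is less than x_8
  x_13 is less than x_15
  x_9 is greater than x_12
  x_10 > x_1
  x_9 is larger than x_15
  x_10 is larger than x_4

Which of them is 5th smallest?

Chaining the given pairs: x_1 < x_6 < x_12 < x_13 < x_15 < x_9 < x_14 < x_2 < x_4 < x_10 < x_11 < x_8.
The 5th smallest is x_15.

x_15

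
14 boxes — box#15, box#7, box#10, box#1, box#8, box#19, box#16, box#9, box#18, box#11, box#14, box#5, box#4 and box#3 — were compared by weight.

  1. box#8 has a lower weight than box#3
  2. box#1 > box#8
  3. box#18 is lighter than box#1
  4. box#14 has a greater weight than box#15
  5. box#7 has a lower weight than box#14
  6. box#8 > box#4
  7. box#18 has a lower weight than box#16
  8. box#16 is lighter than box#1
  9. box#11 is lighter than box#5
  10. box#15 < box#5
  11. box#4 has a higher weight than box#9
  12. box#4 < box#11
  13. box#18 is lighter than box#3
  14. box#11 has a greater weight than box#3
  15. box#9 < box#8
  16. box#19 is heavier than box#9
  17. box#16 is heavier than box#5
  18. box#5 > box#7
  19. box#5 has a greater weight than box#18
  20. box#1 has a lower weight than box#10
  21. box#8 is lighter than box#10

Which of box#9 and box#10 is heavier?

box#10

The relevant relations are box#9 < box#4; box#4 < box#8; box#8 < box#3; box#3 < box#11; box#11 < box#5; box#5 < box#16; box#16 < box#1; box#1 < box#10.
Chaining these gives box#9 < box#4 < box#8 < box#3 < box#11 < box#5 < box#16 < box#1 < box#10.
So box#9 < box#10; box#10 is the heavier of the two.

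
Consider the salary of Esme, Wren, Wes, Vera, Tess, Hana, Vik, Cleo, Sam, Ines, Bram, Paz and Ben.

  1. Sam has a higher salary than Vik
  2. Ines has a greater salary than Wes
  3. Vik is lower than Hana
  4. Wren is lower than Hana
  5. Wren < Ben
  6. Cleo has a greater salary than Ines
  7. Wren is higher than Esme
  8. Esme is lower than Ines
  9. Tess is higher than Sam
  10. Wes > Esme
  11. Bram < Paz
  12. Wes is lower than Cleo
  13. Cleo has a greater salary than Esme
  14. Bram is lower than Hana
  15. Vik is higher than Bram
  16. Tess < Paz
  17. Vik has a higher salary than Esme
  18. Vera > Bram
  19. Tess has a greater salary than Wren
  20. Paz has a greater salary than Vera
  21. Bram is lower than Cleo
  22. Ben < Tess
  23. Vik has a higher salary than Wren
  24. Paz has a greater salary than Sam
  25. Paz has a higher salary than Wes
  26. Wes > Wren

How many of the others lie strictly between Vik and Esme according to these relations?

Chaining upward from Esme reaches: Wren, Ben, Wes, Sam, Tess, Ines, Cleo, Paz, Hana.
Chaining downward from Vik reaches: Wren, Bram.
Strictly between Esme and Vik are those in both lists: Wren — 1 element.

1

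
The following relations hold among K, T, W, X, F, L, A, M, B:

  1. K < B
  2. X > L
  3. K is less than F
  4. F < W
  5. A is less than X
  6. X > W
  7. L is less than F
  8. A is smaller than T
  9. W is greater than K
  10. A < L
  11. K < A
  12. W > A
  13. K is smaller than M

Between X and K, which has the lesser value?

K

K < A and A < L give K < L.
With L < F: K < A < L < F.
Then F < W extends the chain to W.
With W < X: K < A < L < F < W < X.
So K < X; K is the smaller of the two.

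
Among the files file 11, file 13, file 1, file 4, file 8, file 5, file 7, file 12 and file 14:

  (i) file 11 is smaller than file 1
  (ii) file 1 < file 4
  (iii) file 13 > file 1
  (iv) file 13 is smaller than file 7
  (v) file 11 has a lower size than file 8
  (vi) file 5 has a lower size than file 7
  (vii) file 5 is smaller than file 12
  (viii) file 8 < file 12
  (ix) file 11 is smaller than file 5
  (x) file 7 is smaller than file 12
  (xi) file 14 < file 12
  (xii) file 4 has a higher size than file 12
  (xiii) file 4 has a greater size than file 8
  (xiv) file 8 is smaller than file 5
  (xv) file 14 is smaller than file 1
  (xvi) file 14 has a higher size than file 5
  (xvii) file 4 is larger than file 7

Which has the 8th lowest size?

The consecutive relations fix a unique order: file 11 < file 8 < file 5 < file 14 < file 1 < file 13 < file 7 < file 12 < file 4.
The 8th smallest is file 12.

file 12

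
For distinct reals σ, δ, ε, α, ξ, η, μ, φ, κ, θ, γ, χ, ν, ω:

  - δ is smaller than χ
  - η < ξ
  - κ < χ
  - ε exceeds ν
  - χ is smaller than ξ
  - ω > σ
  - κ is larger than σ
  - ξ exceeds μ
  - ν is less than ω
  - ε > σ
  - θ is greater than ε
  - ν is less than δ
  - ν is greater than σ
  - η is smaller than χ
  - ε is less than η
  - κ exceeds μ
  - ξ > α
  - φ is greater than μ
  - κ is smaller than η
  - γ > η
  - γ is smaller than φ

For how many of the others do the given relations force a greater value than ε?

Directly above ε: θ, η.
One step further: γ, χ, ξ (5 so far).
One step further: φ (6 so far).
Nothing else is reachable above ε; 6 in all.

6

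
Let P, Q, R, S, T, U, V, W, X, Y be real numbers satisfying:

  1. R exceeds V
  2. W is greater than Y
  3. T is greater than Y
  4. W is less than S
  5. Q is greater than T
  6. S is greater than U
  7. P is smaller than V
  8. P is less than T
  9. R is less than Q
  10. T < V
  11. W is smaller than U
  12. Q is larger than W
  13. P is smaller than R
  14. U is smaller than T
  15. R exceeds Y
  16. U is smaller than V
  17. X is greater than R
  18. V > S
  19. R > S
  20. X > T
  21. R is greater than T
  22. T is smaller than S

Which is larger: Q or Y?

Q

Y < W and W < U give Y < U.
With U < T: Y < W < U < T.
Then T < S extends the chain to S.
With S < V: Y < W < U < T < S < V.
With V < R: Y < W < U < T < S < V < R.
Then R < Q extends the chain to Q.
So Y < Q; Q is the larger of the two.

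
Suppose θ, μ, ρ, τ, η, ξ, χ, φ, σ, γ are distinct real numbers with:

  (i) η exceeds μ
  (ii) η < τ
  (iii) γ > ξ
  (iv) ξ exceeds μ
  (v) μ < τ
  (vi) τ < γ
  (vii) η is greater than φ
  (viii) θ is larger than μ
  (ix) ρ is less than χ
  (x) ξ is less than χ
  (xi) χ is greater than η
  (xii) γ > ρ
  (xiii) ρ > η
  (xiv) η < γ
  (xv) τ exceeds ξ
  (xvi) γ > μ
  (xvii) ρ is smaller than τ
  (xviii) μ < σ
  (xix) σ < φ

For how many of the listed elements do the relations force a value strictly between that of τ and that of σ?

Chaining upward from σ reaches: φ, η, ρ, γ, χ.
Chaining downward from τ reaches: μ, ξ, φ, η, ρ.
Strictly between σ and τ are those in both lists: φ, η, ρ — 3 elements.

3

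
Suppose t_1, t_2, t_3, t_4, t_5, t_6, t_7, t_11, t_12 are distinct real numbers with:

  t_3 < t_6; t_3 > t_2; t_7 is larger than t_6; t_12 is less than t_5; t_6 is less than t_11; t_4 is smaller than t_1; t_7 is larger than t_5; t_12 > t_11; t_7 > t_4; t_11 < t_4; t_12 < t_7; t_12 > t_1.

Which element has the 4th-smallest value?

t_11

Piecing the relations together gives one ordering: t_2 < t_3 < t_6 < t_11 < t_4 < t_1 < t_12 < t_5 < t_7.
Counting 4 from the smallest end gives t_11.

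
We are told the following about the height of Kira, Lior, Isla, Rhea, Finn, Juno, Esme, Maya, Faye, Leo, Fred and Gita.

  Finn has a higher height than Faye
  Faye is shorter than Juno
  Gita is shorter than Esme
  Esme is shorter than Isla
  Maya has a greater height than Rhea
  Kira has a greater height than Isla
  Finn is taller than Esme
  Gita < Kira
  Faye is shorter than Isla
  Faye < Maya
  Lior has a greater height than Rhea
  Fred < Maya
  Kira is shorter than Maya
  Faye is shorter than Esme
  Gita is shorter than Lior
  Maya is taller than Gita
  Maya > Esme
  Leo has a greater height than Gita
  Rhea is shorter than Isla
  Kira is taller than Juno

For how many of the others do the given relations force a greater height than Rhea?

4

The elements the relations force above Rhea are Lior, Isla, Kira, Maya — no chain reaches any other.
That is 4.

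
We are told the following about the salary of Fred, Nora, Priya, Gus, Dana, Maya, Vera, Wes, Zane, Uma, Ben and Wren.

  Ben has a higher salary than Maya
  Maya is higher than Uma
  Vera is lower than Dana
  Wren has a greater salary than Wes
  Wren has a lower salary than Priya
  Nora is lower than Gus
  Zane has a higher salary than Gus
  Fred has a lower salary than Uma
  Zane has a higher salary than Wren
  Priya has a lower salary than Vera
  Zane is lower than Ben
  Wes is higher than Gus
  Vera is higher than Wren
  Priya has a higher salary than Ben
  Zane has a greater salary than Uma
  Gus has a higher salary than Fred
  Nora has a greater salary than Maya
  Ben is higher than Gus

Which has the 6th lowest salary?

Chaining the given pairs: Fred < Uma < Maya < Nora < Gus < Wes < Wren < Zane < Ben < Priya < Vera < Dana.
Counting 6 from the smallest end gives Wes.

Wes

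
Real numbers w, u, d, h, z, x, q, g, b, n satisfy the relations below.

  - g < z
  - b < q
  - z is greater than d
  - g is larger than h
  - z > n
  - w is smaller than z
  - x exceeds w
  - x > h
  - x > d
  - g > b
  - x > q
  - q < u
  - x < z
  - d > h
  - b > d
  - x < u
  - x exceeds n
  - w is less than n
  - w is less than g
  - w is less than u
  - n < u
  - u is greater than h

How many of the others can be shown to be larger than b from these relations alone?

Directly above b: q, g.
One step further: x, z, u (5 so far).
No other element is forced above b by the given relations, so the count is 5.

5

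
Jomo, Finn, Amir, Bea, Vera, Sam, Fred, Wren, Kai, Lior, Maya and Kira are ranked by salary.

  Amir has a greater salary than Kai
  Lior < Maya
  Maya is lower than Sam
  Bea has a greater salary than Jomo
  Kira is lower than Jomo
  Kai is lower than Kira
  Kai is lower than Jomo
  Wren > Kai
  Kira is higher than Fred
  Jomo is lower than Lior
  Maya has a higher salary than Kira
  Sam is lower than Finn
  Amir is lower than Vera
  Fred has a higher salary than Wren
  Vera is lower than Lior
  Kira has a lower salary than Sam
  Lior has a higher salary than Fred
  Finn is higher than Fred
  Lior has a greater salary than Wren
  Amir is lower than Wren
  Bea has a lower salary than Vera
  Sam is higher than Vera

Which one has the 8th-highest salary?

The consecutive relations fix a unique order: Kai < Amir < Wren < Fred < Kira < Jomo < Bea < Vera < Lior < Maya < Sam < Finn.
The 8th largest is Kira.

Kira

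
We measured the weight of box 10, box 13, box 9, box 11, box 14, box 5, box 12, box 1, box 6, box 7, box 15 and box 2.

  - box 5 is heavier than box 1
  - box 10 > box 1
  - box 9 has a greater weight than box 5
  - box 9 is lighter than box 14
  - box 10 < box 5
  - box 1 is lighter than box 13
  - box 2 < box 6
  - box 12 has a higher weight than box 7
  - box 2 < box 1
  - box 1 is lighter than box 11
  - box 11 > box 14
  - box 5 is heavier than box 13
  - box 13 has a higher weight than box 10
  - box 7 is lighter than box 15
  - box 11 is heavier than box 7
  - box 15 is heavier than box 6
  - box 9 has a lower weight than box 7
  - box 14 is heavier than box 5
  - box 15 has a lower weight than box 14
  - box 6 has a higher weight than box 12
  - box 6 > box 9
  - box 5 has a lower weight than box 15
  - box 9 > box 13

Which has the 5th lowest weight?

Piecing the relations together gives one ordering: box 2 < box 1 < box 10 < box 13 < box 5 < box 9 < box 7 < box 12 < box 6 < box 15 < box 14 < box 11.
The 5th smallest is box 5.

box 5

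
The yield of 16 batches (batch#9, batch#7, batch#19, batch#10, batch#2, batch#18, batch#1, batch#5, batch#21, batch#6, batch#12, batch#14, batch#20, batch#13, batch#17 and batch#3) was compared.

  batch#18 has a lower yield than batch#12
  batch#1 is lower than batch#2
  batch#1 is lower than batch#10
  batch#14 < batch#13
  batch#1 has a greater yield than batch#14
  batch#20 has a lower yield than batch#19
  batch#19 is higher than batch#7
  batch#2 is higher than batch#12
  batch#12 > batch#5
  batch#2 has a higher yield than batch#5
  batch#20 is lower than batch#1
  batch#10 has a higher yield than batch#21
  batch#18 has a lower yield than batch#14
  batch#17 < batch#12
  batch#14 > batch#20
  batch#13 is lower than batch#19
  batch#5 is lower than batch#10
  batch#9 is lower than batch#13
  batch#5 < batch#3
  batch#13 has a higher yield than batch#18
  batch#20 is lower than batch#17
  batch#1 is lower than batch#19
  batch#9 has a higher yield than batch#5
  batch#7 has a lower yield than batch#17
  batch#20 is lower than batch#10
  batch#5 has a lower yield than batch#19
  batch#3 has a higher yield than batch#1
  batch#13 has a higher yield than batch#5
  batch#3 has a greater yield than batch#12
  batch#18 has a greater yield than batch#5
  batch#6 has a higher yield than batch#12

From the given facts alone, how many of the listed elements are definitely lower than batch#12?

From batch#12 the given relations immediately reach batch#5, batch#18, batch#17.
From those, batch#7, batch#20 — 5 in total.
Nothing else is reachable below batch#12; 5 in all.

5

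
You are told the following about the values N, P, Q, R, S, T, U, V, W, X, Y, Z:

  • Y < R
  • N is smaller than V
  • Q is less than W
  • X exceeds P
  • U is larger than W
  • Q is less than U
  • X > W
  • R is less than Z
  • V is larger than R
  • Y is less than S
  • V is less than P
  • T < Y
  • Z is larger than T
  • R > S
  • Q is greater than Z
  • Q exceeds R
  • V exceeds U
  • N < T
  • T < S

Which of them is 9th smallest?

Chaining the given pairs: N < T < Y < S < R < Z < Q < W < U < V < P < X.
The 9th smallest is U.

U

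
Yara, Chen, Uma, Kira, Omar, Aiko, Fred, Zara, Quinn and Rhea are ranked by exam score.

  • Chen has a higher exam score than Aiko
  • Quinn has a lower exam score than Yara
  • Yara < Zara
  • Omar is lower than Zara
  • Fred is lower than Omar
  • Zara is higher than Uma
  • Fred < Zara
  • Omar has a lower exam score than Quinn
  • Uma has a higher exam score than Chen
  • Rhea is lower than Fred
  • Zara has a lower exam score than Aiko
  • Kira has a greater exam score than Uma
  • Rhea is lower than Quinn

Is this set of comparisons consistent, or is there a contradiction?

inconsistent

Chaining the given relations yields Zara < Aiko < Chen < Uma, so Zara < Uma. But one relation states Uma < Zara. These cannot both hold.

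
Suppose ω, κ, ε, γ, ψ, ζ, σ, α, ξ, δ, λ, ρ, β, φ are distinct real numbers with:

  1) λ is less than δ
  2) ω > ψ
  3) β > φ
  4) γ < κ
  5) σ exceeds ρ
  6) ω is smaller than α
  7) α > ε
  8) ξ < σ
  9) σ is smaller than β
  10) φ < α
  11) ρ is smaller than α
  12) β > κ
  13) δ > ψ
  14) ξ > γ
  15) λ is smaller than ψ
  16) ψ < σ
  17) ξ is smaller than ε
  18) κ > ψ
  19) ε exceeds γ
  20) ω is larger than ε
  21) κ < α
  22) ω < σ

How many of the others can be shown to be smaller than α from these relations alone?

9

Directly below α: φ, ε, ρ, ω, κ.
One step further: γ, ξ, ψ (8 so far).
One step further: λ (9 so far).
Nothing else is reachable below α; 9 in all.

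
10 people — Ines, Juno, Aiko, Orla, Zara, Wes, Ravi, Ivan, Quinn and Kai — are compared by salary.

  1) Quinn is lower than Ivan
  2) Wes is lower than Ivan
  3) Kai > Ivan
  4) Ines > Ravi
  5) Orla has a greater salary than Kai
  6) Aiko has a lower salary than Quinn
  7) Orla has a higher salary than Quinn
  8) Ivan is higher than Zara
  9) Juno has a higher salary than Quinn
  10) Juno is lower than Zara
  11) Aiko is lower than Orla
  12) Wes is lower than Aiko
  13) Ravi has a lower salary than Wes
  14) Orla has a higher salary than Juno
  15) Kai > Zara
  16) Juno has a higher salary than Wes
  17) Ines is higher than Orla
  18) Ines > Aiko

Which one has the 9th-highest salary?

Wes

Piecing the relations together gives one ordering: Ravi < Wes < Aiko < Quinn < Juno < Zara < Ivan < Kai < Orla < Ines.
Counting 9 from the largest end gives Wes.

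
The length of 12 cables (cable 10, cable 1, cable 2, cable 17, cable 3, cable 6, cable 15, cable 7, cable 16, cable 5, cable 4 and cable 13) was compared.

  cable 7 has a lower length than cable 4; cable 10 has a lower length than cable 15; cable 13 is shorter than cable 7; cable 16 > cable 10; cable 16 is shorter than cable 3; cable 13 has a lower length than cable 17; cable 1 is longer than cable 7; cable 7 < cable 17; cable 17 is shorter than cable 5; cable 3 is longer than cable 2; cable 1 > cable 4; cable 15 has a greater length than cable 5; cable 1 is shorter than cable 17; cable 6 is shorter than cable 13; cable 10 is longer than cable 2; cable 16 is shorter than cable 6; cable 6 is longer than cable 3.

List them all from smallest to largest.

Nothing is placed below cable 2, so it is least; from there cable 2 < cable 10; cable 10 < cable 16; cable 16 < cable 3; cable 3 < cable 6; cable 6 < cable 13; cable 13 < cable 7; cable 7 < cable 4; cable 4 < cable 1; cable 1 < cable 17; cable 17 < cable 5; cable 5 < cable 15, each given directly.

cable 2 < cable 10 < cable 16 < cable 3 < cable 6 < cable 13 < cable 7 < cable 4 < cable 1 < cable 17 < cable 5 < cable 15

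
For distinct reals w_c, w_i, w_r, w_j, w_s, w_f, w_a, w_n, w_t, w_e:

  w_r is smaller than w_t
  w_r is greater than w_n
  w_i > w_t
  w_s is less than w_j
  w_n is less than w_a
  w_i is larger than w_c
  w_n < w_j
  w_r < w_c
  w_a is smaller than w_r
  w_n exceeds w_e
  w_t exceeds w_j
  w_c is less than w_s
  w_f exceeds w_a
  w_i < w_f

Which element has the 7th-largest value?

Piecing the relations together gives one ordering: w_e < w_n < w_a < w_r < w_c < w_s < w_j < w_t < w_i < w_f.
The 7th largest is w_r.

w_r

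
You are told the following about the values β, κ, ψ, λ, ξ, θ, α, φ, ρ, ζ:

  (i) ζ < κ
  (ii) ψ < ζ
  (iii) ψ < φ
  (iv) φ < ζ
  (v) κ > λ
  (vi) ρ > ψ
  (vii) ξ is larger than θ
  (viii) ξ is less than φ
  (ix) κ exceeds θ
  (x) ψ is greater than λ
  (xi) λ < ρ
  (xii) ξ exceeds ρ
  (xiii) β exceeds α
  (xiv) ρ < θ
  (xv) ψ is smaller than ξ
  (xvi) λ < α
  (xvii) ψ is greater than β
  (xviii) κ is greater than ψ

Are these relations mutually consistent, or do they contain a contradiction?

consistent

Every relation is compatible with λ < α < β < ψ < ρ < θ < ξ < φ < ζ < κ; the set is consistent.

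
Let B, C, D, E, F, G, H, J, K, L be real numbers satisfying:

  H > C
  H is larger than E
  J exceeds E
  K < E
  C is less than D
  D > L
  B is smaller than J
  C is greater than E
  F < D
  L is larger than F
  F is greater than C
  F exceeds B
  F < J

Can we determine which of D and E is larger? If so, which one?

D

Chaining the given relations: E < C < F < L < D.
So D is larger.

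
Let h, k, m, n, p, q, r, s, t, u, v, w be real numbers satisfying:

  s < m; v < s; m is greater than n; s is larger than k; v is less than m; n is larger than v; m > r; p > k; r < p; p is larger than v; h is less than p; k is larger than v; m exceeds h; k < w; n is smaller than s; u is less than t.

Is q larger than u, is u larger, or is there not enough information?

undetermined

Following every chain through u: above u we get t.
q is not reached, and no chain runs the other way from q to u.
So the given relations leave the order of u and q undetermined.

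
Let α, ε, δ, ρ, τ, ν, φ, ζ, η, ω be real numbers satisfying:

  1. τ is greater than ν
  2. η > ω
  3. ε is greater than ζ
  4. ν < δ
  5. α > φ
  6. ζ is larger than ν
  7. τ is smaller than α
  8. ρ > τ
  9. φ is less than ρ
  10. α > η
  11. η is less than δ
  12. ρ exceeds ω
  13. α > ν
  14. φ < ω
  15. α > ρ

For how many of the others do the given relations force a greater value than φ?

5

From φ the given relations immediately reach ω, ρ, α.
From those, η — 4 in total.
From those, δ — 5 in total.
No other element is forced above φ by the given relations, so the count is 5.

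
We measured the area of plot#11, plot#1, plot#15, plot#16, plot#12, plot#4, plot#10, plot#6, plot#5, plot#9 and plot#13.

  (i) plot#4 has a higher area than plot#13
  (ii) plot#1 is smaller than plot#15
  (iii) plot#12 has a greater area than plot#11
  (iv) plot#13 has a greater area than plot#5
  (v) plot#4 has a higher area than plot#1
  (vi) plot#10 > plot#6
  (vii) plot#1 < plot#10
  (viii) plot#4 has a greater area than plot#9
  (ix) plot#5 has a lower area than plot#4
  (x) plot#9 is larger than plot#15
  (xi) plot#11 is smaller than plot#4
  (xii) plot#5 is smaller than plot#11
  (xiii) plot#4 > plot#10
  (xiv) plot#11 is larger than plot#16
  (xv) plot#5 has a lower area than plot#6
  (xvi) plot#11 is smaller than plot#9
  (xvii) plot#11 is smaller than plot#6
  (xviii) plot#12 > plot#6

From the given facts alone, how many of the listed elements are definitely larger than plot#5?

Directly above plot#5: plot#11, plot#13, plot#6, plot#4.
One step further: plot#9, plot#10, plot#12 (7 so far).
No other element is forced above plot#5 by the given relations, so the count is 7.

7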